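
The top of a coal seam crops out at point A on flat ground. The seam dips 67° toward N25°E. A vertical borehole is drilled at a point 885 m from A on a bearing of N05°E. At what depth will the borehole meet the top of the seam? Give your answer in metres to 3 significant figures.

The hole lies 20° from the dip direction, so the down-dip offset is 885 × cos 20° = 831.63 m.
Depth = down-dip offset × tan(dip) = 831.63 × tan 67° = 831.63 × 2.3559
Depth = 1959.19 m

1960 m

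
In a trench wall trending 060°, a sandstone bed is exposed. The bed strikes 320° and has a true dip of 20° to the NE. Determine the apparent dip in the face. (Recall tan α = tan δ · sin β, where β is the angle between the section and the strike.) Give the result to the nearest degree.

20°

Angle between strike (320°) and section (060°): β = 80°.
tan α = tan 20° × sin 80° = 0.3640 × 0.9848 = 0.3584
α = arctan(0.3584) = 19.72°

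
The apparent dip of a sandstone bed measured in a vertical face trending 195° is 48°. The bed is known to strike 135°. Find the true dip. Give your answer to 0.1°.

β = acute angle between strike 135° and section 195° = 60°.
tan δ = tan α / sin β = tan 48° / sin 60° = 1.1106 / 0.8660 = 1.2824
true dip = arctan 1.2824 = 52.05°

52.1°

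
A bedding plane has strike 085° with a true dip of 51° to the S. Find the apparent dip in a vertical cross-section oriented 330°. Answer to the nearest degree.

The section lies 65° from the strike.
tan(apparent dip) = tan 51° · sin 65° = 1.1192
apparent dip = arctan 1.1192 = 48.22°

48°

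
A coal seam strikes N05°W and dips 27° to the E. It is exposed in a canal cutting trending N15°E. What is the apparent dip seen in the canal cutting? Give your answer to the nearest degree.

10°

The strike is N05°W and the section trends N15°E; the acute angle between them is β = 20°.
tan α = tan 27° × sin 20° = 0.5095 × 0.3420 = 0.1743
apparent dip = arctan 0.1743 = 9.89°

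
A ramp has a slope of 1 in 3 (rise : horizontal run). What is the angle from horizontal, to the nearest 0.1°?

18.4°

tan θ = 1/3 = 0.3333
θ = arctan(0.3333) = 18.43°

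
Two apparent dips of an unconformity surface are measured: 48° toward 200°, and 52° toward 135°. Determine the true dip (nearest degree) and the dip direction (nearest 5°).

Each apparent-dip line lies in the plane. As unit vectors (x east, y north, z up), v₁ plunges 48°→200° and v₂ plunges 52°→135°.
The plane normal is n = v₁ × v₂ ∝ (0.172, -0.504, 0.373).
Dip δ = arctan(|n_h|/n_z) = arctan(0.532/0.373) = 55.0°.
Dip direction = atan2(0.172, -0.504) = 161° (azimuth of n's horizontal projection).

true dip 55°, dip direction 160°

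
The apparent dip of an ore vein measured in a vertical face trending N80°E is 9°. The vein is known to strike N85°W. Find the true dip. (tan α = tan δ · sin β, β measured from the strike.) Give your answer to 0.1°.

The section is 15° from the strike.
tan(true dip) = tan 9° / sin 15° = 0.6120
true dip = arctan 0.6120 = 31.46°

31.5°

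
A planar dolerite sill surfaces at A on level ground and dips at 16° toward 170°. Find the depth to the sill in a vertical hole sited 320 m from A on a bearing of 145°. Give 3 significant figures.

83.2 m

The hole lies 25° from the dip direction, so the down-dip offset is 320 × cos 25° = 290.02 m.
Depth = down-dip offset × tan(dip) = 290.02 × tan 16° = 290.02 × 0.2867
Depth = 83.16 m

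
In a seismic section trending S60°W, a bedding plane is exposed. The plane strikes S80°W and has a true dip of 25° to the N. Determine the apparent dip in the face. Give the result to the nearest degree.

Angle between strike (S80°W) and section (S60°W): β = 20°.
tan α = tan 25° × sin 20° = 0.4663 × 0.3420 = 0.1595
α = arctan(0.1595) = 9.06°

9°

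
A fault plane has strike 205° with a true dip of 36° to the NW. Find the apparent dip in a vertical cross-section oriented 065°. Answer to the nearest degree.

The section lies 40° from the strike.
tan(apparent dip) = tan 36° · sin 40° = 0.4670
α = arctan(0.4670) = 25.03°

25°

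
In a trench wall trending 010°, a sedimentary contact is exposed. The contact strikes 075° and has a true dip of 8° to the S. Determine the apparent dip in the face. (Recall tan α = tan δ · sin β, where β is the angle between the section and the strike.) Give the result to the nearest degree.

The section lies 65° from the strike.
tan(apparent dip) = tan 8° · sin 65° = 0.1274
α = arctan(0.1274) = 7.26°

7°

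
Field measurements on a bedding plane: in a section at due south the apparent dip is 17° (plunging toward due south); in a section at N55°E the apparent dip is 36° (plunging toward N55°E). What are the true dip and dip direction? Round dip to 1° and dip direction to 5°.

true dip 49°, dip direction 105°

The two traces are lines in the plane: v₁ = (sin 180°·cos 17°, cos 180°·cos 17°, −sin 17°), v₂ = (sin 55°·cos 36°, cos 55°·cos 36°, −sin 36°).
The plane normal is n = v₁ × v₂ ∝ (0.698, -0.194, 0.634).
tan δ = √(n_x²+n_y²)/n_z = 0.724/0.634, so δ = 48.8°.
The horizontal component of n points toward azimuth atan2(n_x, n_y) = 106°, the dip direction.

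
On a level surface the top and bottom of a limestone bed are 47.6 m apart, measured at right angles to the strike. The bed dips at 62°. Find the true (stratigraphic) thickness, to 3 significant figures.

True thickness t = w · sin(dip) = 47.6 × sin 62°
t = 47.6 × 0.8829 = 42.028 m

42.0 m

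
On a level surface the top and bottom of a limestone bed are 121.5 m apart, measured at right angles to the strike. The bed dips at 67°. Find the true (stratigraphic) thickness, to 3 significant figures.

True thickness t = w · sin(dip) = 121.5 × sin 67°
t = 121.5 × 0.9205 = 111.841 m

112 m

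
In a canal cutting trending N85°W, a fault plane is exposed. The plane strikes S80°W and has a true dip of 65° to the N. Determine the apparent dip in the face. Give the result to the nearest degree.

29°

The section lies 15° from the strike.
tan α = tan 65° × sin 15° = 2.1445 × 0.2588 = 0.5550
α = arctan(0.5550) = 29.03°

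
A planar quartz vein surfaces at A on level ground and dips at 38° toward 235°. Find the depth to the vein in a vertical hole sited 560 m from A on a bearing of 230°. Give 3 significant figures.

436 m

The hole lies 5° from the dip direction, so the down-dip offset is 560 × cos 5° = 557.87 m.
Depth = down-dip offset × tan(dip) = 557.87 × tan 38° = 557.87 × 0.7813
Depth = 435.86 m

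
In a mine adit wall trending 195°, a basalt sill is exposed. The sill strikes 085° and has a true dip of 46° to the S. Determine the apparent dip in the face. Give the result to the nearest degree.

Angle between strike (085°) and section (195°): β = 70°.
tan(apparent dip) = tan 46° · sin 70° = 0.9731
apparent dip = arctan 0.9731 = 44.22°

44°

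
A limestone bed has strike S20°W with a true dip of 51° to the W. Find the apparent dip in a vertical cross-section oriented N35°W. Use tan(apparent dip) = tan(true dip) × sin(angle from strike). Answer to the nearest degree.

Angle between strike (S20°W) and section (N35°W): β = 55°.
tan(apparent dip) = tan 51° · sin 55° = 1.0116
α = arctan(1.0116) = 45.33°

45°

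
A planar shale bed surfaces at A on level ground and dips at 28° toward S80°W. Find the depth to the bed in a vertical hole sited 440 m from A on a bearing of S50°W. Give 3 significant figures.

203 m

The hole lies 30° from the dip direction, so the down-dip offset is 440 × cos 30° = 381.05 m.
Depth = down-dip offset × tan(dip) = 381.05 × tan 28° = 381.05 × 0.5317
Depth = 202.61 m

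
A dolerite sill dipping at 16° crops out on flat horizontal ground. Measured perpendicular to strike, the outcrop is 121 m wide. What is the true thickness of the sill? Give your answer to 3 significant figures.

True thickness t = w · sin(dip) = 121 × sin 16°
t = 121 × 0.2756 = 33.352 m

33.4 m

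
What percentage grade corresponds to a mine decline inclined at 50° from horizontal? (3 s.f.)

grade % = 100 × tan 50° = 100 × 1.1918

119%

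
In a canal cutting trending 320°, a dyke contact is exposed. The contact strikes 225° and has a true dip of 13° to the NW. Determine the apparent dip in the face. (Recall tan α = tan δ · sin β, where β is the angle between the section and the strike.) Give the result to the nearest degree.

13°

The section lies 85° from the strike.
tan(apparent dip) = tan 13° · sin 85° = 0.2300
α = arctan(0.2300) = 12.95°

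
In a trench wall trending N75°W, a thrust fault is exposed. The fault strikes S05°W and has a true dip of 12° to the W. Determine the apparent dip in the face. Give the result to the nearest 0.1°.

11.8°

The strike is S05°W and the section trends N75°W; the acute angle between them is β = 80°.
tan(apparent dip) = tan 12° · sin 80° = 0.2093
α = arctan(0.2093) = 11.82°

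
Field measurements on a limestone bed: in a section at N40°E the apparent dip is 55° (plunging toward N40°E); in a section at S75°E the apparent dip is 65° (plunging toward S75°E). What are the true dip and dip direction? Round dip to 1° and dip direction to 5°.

true dip 66°, dip direction 090°

Represent each trace as a vector plunging at its apparent dip toward its trend (east-north-up frame): v₁ = (0.369, 0.439, -0.819), v₂ = (0.408, -0.109, -0.906).
n = v₁ × v₂ = (0.488, 0.000, 0.220) (taken with n_z > 0).
Dip δ = arctan(|n_h|/n_z) = arctan(0.488/0.220) = 65.8°.
Dip direction = atan2(0.488, 0.000) = 90° (azimuth of n's horizontal projection).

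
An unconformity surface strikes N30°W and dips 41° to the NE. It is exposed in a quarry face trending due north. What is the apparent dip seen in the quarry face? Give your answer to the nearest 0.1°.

Angle between strike (N30°W) and section (due north): β = 30°.
tan(apparent dip) = tan 41° · sin 30° = 0.4346
α = arctan(0.4346) = 23.49°

23.5°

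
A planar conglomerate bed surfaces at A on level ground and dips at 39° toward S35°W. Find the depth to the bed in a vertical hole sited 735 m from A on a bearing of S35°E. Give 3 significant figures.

204 m

The hole lies 70° from the dip direction, so the down-dip offset is 735 × cos 70° = 251.38 m.
Depth = down-dip offset × tan(dip) = 251.38 × tan 39° = 251.38 × 0.8098
Depth = 203.57 m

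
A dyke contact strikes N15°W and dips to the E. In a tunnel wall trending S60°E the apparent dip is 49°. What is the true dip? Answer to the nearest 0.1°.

58.4°

β = acute angle between strike N15°W and section S60°E = 45°.
tan δ = tan α / sin β = tan 49° / sin 45° = 1.1504 / 0.7071 = 1.6269
δ = arctan(1.6269) = 58.42°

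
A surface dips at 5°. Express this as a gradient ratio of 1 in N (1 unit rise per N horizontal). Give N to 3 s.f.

1 in 11.4

1 : N means tan θ = 1/N, so N = 1/tan 5° = 1/0.0875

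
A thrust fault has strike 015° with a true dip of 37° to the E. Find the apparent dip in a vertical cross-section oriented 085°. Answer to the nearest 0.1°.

Angle between strike (015°) and section (085°): β = 70°.
tan α = tan 37° × sin 70° = 0.7536 × 0.9397 = 0.7081
α = arctan(0.7081) = 35.30°

35.3°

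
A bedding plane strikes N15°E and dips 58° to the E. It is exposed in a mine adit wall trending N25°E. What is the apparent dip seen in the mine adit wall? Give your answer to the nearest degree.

The strike is N15°E and the section trends N25°E; the acute angle between them is β = 10°.
tan(apparent dip) = tan 58° · sin 10° = 0.2779
apparent dip = arctan 0.2779 = 15.53°

16°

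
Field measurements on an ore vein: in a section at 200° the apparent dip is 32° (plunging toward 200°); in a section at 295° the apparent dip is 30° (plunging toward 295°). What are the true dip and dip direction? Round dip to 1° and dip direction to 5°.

Each apparent-dip line lies in the plane. As unit vectors (x east, y north, z up), v₁ plunges 32°→200° and v₂ plunges 30°→295°.
The plane normal is n = v₁ × v₂ ∝ (-0.592, -0.271, 0.732).
True dip = arccos(n_z / |n|) = arccos(0.7469) = 41.7°.
Dip direction = atan2(-0.592, -0.271) = 245° (azimuth of n's horizontal projection).

true dip 42°, dip direction 245°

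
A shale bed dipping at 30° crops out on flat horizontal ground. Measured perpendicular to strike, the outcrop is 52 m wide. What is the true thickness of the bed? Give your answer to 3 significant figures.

True thickness t = w · sin(dip) = 52 × sin 30°
t = 52 × 0.5000 = 26.000 m

26.0 m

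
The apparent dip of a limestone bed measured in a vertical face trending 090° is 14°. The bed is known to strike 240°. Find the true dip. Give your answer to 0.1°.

The section is 30° from the strike.
tan δ = tan α / sin β = tan 14° / sin 30° = 0.2493 / 0.5000 = 0.4987
δ = arctan(0.4987) = 26.50°

26.5°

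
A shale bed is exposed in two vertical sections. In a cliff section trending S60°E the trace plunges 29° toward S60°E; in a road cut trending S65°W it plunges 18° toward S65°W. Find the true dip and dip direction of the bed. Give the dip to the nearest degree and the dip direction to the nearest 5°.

true dip 44°, dip direction 175°

Represent each trace as a vector plunging at its apparent dip toward its trend (east-north-up frame): v₁ = (0.757, -0.437, -0.485), v₂ = (-0.862, -0.402, -0.309).
n = v₁ × v₂ = (0.060, -0.652, 0.681) (taken with n_z > 0).
tan δ = √(n_x²+n_y²)/n_z = 0.655/0.681, so δ = 43.9°.
Dip direction = azimuth of (n_x, n_y) = atan2(0.060, -0.652) = 175°.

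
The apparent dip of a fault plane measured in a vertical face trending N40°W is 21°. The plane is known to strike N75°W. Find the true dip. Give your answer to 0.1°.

33.8°

The section is 35° from the strike.
tan δ = tan α / sin β = tan 21° / sin 35° = 0.3839 / 0.5736 = 0.6692
δ = arctan(0.6692) = 33.79°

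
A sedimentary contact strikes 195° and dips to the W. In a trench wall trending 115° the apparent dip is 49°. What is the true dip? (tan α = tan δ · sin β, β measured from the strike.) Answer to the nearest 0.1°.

49.4°

The section is 80° from the strike.
tan(true dip) = tan 49° / sin 80° = 1.1681
true dip = arctan 1.1681 = 49.43°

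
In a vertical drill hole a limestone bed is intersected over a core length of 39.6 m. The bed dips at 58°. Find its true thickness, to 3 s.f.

True thickness t = h · cos(dip) = 39.6 × cos 58°
t = 39.6 × 0.5299 = 20.985 m

21.0 m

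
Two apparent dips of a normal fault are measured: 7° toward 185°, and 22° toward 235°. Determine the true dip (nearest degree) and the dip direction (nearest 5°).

true dip 24°, dip direction 260°

The two traces are lines in the plane: v₁ = (sin 185°·cos 7°, cos 185°·cos 7°, −sin 7°), v₂ = (sin 235°·cos 22°, cos 235°·cos 22°, −sin 22°).
The plane normal is n = v₁ × v₂ ∝ (-0.306, -0.060, 0.705).
True dip = arccos(n_z / |n|) = arccos(0.9147) = 23.8°.
Dip direction = atan2(-0.306, -0.060) = 259° (azimuth of n's horizontal projection).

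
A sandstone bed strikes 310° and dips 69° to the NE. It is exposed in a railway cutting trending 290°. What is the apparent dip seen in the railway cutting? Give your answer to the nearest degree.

42°

The strike is 310° and the section trends 290°; the acute angle between them is β = 20°.
tan α = tan 69° × sin 20° = 2.6051 × 0.3420 = 0.8910
α = arctan(0.8910) = 41.70°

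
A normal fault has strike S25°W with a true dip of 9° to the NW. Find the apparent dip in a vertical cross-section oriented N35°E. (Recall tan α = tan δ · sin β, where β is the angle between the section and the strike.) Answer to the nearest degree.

The strike is S25°W and the section trends N35°E; the acute angle between them is β = 10°.
tan α = tan 9° × sin 10° = 0.1584 × 0.1736 = 0.0275
α = arctan(0.0275) = 1.58°

2°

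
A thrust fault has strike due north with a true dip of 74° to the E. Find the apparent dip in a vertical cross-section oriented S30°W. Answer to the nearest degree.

60°

The section lies 30° from the strike.
tan α = tan 74° × sin 30° = 3.4874 × 0.5000 = 1.7437
α = arctan(1.7437) = 60.17°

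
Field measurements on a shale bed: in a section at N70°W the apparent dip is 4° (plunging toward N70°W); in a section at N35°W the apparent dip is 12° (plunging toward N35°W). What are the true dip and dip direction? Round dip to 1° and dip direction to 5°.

The two traces are lines in the plane: v₁ = (sin 290°·cos 4°, cos 290°·cos 4°, −sin 4°), v₂ = (sin 325°·cos 12°, cos 325°·cos 12°, −sin 12°).
The plane normal is n = v₁ × v₂ ∝ (0.015, 0.156, 0.560).
tan δ = √(n_x²+n_y²)/n_z = 0.156/0.560, so δ = 15.6°.
Dip direction = atan2(0.015, 0.156) = 6° (azimuth of n's horizontal projection).

true dip 16°, dip direction 005°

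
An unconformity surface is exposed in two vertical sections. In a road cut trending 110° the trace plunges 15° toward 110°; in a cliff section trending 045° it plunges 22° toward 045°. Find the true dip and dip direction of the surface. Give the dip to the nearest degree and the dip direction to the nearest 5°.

The two traces are lines in the plane: v₁ = (sin 110°·cos 15°, cos 110°·cos 15°, −sin 15°), v₂ = (sin 45°·cos 22°, cos 45°·cos 22°, −sin 22°).
n = v₁ × v₂ = (0.293, 0.170, 0.812) (taken with n_z > 0).
tan δ = √(n_x²+n_y²)/n_z = 0.339/0.812, so δ = 22.7°.
Dip direction = azimuth of (n_x, n_y) = atan2(0.293, 0.170) = 60°.

true dip 23°, dip direction 060°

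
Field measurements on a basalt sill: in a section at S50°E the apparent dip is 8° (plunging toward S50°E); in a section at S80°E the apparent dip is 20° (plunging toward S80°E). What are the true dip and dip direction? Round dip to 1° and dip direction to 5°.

true dip 27°, dip direction 055°

Each apparent-dip line lies in the plane. As unit vectors (x east, y north, z up), v₁ plunges 8°→S50°E and v₂ plunges 20°→S80°E.
n = v₁ × v₂ = (0.195, 0.131, 0.465) (taken with n_z > 0).
Dip δ = arctan(|n_h|/n_z) = arctan(0.235/0.465) = 26.8°.
Dip direction = atan2(0.195, 0.131) = 56° (azimuth of n's horizontal projection).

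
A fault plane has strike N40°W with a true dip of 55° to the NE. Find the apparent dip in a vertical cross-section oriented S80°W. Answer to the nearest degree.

51°

The section lies 60° from the strike.
tan(apparent dip) = tan 55° · sin 60° = 1.2368
apparent dip = arctan 1.2368 = 51.04°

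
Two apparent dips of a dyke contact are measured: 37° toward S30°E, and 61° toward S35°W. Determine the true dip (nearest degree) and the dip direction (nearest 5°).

true dip 61°, dip direction 215°

Each apparent-dip line lies in the plane. As unit vectors (x east, y north, z up), v₁ plunges 37°→S30°E and v₂ plunges 61°→S35°W.
n = v₁ × v₂ = (-0.366, -0.517, 0.351) (taken with n_z > 0).
tan δ = √(n_x²+n_y²)/n_z = 0.633/0.351, so δ = 61.0°.
Dip direction = atan2(-0.366, -0.517) = 215° (azimuth of n's horizontal projection).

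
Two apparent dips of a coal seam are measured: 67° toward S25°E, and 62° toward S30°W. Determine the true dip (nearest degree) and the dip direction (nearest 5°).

Represent each trace as a vector plunging at its apparent dip toward its trend (east-north-up frame): v₁ = (0.165, -0.354, -0.921), v₂ = (-0.235, -0.407, -0.883).
The plane normal is n = v₁ × v₂ ∝ (0.062, -0.362, 0.150).
tan δ = √(n_x²+n_y²)/n_z = 0.367/0.150, so δ = 67.7°.
Dip direction = atan2(0.062, -0.362) = 170° (azimuth of n's horizontal projection).

true dip 68°, dip direction 170°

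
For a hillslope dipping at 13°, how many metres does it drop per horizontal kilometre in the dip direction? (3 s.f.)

231 m

drop per km = 1000 × tan 13° = 1000 × 0.2309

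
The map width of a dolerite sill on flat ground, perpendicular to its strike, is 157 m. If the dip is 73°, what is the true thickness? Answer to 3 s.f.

150 m

True thickness t = w · sin(dip) = 157 × sin 73°
t = 157 × 0.9563 = 150.140 m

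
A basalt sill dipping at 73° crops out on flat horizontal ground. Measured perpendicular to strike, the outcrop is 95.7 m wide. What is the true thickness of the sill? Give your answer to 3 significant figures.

91.5 m

True thickness t = w · sin(dip) = 95.7 × sin 73°
t = 95.7 × 0.9563 = 91.518 m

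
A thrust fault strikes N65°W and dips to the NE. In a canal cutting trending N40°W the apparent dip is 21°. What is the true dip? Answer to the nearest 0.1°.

β = acute angle between strike N65°W and section N40°W = 25°.
tan(true dip) = tan 21° / sin 25° = 0.9083
true dip = arctan 0.9083 = 42.25°

42.2°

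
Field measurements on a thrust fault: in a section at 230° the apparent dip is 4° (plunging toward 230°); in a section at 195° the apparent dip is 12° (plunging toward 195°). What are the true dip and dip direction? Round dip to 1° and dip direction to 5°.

Represent each trace as a vector plunging at its apparent dip toward its trend (east-north-up frame): v₁ = (-0.764, -0.641, -0.070), v₂ = (-0.253, -0.945, -0.208).
n = v₁ × v₂ = (0.067, -0.141, 0.560) (taken with n_z > 0).
tan δ = √(n_x²+n_y²)/n_z = 0.156/0.560, so δ = 15.6°.
Dip direction = atan2(0.067, -0.141) = 154° (azimuth of n's horizontal projection).

true dip 16°, dip direction 155°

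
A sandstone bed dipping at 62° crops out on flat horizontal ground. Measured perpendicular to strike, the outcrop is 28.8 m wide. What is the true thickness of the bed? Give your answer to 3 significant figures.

25.4 m

True thickness t = w · sin(dip) = 28.8 × sin 62°
t = 28.8 × 0.8829 = 25.429 m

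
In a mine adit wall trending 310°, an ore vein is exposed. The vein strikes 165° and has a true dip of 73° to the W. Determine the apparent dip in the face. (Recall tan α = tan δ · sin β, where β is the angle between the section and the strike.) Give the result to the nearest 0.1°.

61.9°

Angle between strike (165°) and section (310°): β = 35°.
tan(apparent dip) = tan 73° · sin 35° = 1.8761
α = arctan(1.8761) = 61.94°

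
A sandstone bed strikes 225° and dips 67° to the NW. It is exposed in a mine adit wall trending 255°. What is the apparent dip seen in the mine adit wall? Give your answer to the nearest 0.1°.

The strike is 225° and the section trends 255°; the acute angle between them is β = 30°.
tan α = tan 67° × sin 30° = 2.3559 × 0.5000 = 1.1779
α = arctan(1.1779) = 49.67°

49.7°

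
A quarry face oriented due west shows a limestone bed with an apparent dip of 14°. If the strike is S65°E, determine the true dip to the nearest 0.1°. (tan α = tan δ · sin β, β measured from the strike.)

30.5°

β = acute angle between strike S65°E and section due west = 25°.
tan(true dip) = tan 14° / sin 25° = 0.5900
δ = arctan(0.5900) = 30.54°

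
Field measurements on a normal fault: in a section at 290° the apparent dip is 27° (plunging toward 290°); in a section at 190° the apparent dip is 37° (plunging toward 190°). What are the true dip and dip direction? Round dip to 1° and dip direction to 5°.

Each apparent-dip line lies in the plane. As unit vectors (x east, y north, z up), v₁ plunges 27°→290° and v₂ plunges 37°→190°.
The plane normal is n = v₁ × v₂ ∝ (-0.540, -0.441, 0.701).
True dip = arccos(n_z / |n|) = arccos(0.7088) = 44.9°.
Dip direction = atan2(-0.540, -0.441) = 231° (azimuth of n's horizontal projection).

true dip 45°, dip direction 230°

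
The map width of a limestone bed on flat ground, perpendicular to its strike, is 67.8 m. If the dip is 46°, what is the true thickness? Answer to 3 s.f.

True thickness t = w · sin(dip) = 67.8 × sin 46°
t = 67.8 × 0.7193 = 48.771 m

48.8 m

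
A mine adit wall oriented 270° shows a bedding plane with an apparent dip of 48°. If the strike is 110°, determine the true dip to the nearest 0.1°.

The section is 20° from the strike.
tan δ = tan α / sin β = tan 48° / sin 20° = 1.1106 / 0.3420 = 3.2472
true dip = arctan 3.2472 = 72.88°

72.9°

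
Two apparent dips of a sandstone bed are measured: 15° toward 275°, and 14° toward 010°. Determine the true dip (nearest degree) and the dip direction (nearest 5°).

The two traces are lines in the plane: v₁ = (sin 275°·cos 15°, cos 275°·cos 15°, −sin 15°), v₂ = (sin 10°·cos 14°, cos 10°·cos 14°, −sin 14°).
The plane normal is n = v₁ × v₂ ∝ (-0.227, 0.276, 0.934).
tan δ = √(n_x²+n_y²)/n_z = 0.358/0.934, so δ = 21.0°.
Dip direction = atan2(-0.227, 0.276) = 321° (azimuth of n's horizontal projection).

true dip 21°, dip direction 320°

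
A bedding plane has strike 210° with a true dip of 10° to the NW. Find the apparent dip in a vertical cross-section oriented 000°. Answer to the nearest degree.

The section lies 30° from the strike.
tan α = tan 10° × sin 30° = 0.1763 × 0.5000 = 0.0882
apparent dip = arctan 0.0882 = 5.04°

5°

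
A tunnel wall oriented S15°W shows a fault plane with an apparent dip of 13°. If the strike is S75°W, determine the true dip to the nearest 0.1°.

The section is 60° from the strike.
tan(true dip) = tan 13° / sin 60° = 0.2666
δ = arctan(0.2666) = 14.93°

14.9°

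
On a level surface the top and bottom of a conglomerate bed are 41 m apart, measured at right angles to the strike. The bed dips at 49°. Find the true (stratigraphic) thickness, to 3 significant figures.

30.9 m

True thickness t = w · sin(dip) = 41 × sin 49°
t = 41 × 0.7547 = 30.943 m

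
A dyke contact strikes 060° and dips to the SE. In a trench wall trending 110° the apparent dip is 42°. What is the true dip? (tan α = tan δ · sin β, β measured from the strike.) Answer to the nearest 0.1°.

49.6°

β = acute angle between strike 060° and section 110° = 50°.
tan δ = tan α / sin β = tan 42° / sin 50° = 0.9004 / 0.7660 = 1.1754
δ = arctan(1.1754) = 49.61°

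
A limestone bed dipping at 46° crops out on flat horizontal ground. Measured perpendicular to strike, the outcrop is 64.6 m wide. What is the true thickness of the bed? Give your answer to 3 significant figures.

46.5 m

True thickness t = w · sin(dip) = 64.6 × sin 46°
t = 64.6 × 0.7193 = 46.469 m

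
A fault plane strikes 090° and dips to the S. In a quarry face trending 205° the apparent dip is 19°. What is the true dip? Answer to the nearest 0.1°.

The section is 65° from the strike.
tan δ = tan α / sin β = tan 19° / sin 65° = 0.3443 / 0.9063 = 0.3799
true dip = arctan 0.3799 = 20.80°

20.8°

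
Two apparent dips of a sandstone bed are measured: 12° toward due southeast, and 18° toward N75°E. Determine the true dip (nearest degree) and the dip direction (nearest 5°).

true dip 18°, dip direction 085°

Each apparent-dip line lies in the plane. As unit vectors (x east, y north, z up), v₁ plunges 12°→due southeast and v₂ plunges 18°→N75°E.
n = v₁ × v₂ = (0.265, 0.023, 0.806) (taken with n_z > 0).
True dip = arccos(n_z / |n|) = arccos(0.9496) = 18.3°.
Dip direction = atan2(0.265, 0.023) = 85° (azimuth of n's horizontal projection).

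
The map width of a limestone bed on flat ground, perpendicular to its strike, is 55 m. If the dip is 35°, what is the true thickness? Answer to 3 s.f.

31.5 m

True thickness t = w · sin(dip) = 55 × sin 35°
t = 55 × 0.5736 = 31.547 m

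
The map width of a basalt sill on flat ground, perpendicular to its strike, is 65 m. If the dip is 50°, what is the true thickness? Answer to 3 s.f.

True thickness t = w · sin(dip) = 65 × sin 50°
t = 65 × 0.7660 = 49.793 m

49.8 m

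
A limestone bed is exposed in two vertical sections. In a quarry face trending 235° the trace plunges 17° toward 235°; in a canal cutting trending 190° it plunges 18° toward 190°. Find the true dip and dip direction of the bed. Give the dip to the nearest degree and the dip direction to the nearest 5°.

true dip 19°, dip direction 210°

The two traces are lines in the plane: v₁ = (sin 235°·cos 17°, cos 235°·cos 17°, −sin 17°), v₂ = (sin 190°·cos 18°, cos 190°·cos 18°, −sin 18°).
n = v₁ × v₂ = (-0.104, -0.194, 0.643) (taken with n_z > 0).
Dip δ = arctan(|n_h|/n_z) = arctan(0.220/0.643) = 18.9°.
The horizontal component of n points toward azimuth atan2(n_x, n_y) = 208°, the dip direction.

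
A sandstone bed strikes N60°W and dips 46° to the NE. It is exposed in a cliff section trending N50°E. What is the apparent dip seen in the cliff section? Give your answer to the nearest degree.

44°

Angle between strike (N60°W) and section (N50°E): β = 70°.
tan α = tan 46° × sin 70° = 1.0355 × 0.9397 = 0.9731
apparent dip = arctan 0.9731 = 44.22°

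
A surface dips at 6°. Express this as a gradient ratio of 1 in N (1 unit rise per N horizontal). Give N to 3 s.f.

1 in 9.51

1 : N means tan θ = 1/N, so N = 1/tan 6° = 1/0.1051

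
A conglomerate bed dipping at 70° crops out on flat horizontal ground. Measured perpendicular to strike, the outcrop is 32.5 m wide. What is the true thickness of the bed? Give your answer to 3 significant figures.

True thickness t = w · sin(dip) = 32.5 × sin 70°
t = 32.5 × 0.9397 = 30.540 m

30.5 m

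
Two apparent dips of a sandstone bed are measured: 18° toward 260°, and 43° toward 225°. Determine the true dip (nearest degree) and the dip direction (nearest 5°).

The two traces are lines in the plane: v₁ = (sin 260°·cos 18°, cos 260°·cos 18°, −sin 18°), v₂ = (sin 225°·cos 43°, cos 225°·cos 43°, −sin 43°).
n = v₁ × v₂ = (-0.047, -0.479, 0.399) (taken with n_z > 0).
tan δ = √(n_x²+n_y²)/n_z = 0.481/0.399, so δ = 50.3°.
The horizontal component of n points toward azimuth atan2(n_x, n_y) = 186°, the dip direction.

true dip 50°, dip direction 185°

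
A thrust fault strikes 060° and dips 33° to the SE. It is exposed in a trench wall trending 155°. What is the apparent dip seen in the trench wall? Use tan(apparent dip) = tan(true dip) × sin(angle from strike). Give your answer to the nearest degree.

33°

The strike is 060° and the section trends 155°; the acute angle between them is β = 85°.
tan α = tan 33° × sin 85° = 0.6494 × 0.9962 = 0.6469
apparent dip = arctan 0.6469 = 32.90°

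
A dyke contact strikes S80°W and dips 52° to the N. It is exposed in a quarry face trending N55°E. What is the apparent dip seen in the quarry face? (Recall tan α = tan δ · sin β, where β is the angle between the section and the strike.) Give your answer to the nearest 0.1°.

28.4°

The strike is S80°W and the section trends N55°E; the acute angle between them is β = 25°.
tan α = tan 52° × sin 25° = 1.2799 × 0.4226 = 0.5409
apparent dip = arctan 0.5409 = 28.41°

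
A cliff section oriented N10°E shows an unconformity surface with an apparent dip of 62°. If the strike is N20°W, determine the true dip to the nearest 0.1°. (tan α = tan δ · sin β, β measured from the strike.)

75.1°

The section is 30° from the strike.
tan δ = tan α / sin β = tan 62° / sin 30° = 1.8807 / 0.5000 = 3.7615
true dip = arctan 3.7615 = 75.11°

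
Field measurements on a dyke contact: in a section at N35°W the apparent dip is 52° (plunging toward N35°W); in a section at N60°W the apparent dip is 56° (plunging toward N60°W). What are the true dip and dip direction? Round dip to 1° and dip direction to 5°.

Each apparent-dip line lies in the plane. As unit vectors (x east, y north, z up), v₁ plunges 52°→N35°W and v₂ plunges 56°→N60°W.
n = v₁ × v₂ = (-0.198, 0.089, 0.145) (taken with n_z > 0).
True dip = arccos(n_z / |n|) = arccos(0.5572) = 56.1°.
The horizontal component of n points toward azimuth atan2(n_x, n_y) = 294°, the dip direction.

true dip 56°, dip direction 295°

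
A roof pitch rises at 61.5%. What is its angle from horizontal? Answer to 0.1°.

tan θ = 61.5/100 = 0.6150
θ = arctan(0.6150) = 31.59°

31.6°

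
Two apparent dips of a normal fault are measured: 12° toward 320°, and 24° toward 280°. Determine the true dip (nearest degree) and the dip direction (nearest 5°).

Each apparent-dip line lies in the plane. As unit vectors (x east, y north, z up), v₁ plunges 12°→320° and v₂ plunges 24°→280°.
Cross product v₁ × v₂ gives the pole to the plane: n ∝ (-0.272, -0.069, 0.574).
True dip = arccos(n_z / |n|) = arccos(0.8987) = 26.0°.
Dip direction = azimuth of (n_x, n_y) = atan2(-0.272, -0.069) = 256°.

true dip 26°, dip direction 255°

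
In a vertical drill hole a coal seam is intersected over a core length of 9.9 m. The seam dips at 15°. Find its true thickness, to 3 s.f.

True thickness t = h · cos(dip) = 9.9 × cos 15°
t = 9.9 × 0.9659 = 9.563 m

9.56 m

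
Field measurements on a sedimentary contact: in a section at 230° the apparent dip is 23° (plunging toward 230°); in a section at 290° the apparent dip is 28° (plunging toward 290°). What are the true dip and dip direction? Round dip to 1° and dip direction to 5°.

true dip 29°, dip direction 270°

Each apparent-dip line lies in the plane. As unit vectors (x east, y north, z up), v₁ plunges 23°→230° and v₂ plunges 28°→290°.
The plane normal is n = v₁ × v₂ ∝ (-0.396, 0.007, 0.704).
True dip = arccos(n_z / |n|) = arccos(0.8716) = 29.4°.
The horizontal component of n points toward azimuth atan2(n_x, n_y) = 271°, the dip direction.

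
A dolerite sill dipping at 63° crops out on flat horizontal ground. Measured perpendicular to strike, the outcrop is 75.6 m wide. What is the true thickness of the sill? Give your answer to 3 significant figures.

True thickness t = w · sin(dip) = 75.6 × sin 63°
t = 75.6 × 0.8910 = 67.360 m

67.4 m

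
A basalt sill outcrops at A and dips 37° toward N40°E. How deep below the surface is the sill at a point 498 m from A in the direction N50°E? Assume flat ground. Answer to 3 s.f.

The hole lies 10° from the dip direction, so the down-dip offset is 498 × cos 10° = 490.43 m.
Depth = down-dip offset × tan(dip) = 490.43 × tan 37° = 490.43 × 0.7536
Depth = 369.57 m

370 m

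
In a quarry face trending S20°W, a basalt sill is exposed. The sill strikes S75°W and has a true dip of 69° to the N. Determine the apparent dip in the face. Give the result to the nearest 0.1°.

64.9°

The section lies 55° from the strike.
tan(apparent dip) = tan 69° · sin 55° = 2.1340
apparent dip = arctan 2.1340 = 64.89°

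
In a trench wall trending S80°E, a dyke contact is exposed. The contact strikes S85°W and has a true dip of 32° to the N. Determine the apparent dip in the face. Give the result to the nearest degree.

9°

Angle between strike (S85°W) and section (S80°E): β = 15°.
tan α = tan 32° × sin 15° = 0.6249 × 0.2588 = 0.1617
apparent dip = arctan 0.1617 = 9.19°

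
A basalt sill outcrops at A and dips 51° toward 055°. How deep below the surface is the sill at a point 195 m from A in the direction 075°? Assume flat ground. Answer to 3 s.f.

The hole lies 20° from the dip direction, so the down-dip offset is 195 × cos 20° = 183.24 m.
Depth = down-dip offset × tan(dip) = 183.24 × tan 51° = 183.24 × 1.2349
Depth = 226.28 m

226 m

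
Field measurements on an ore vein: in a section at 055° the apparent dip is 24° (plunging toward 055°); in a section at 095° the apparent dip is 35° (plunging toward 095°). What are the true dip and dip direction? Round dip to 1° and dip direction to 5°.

Represent each trace as a vector plunging at its apparent dip toward its trend (east-north-up frame): v₁ = (0.748, 0.524, -0.407), v₂ = (0.816, -0.071, -0.574).
Cross product v₁ × v₂ gives the pole to the plane: n ∝ (0.330, -0.097, 0.481).
True dip = arccos(n_z / |n|) = arccos(0.8137) = 35.5°.
Dip direction = atan2(0.330, -0.097) = 106° (azimuth of n's horizontal projection).

true dip 36°, dip direction 105°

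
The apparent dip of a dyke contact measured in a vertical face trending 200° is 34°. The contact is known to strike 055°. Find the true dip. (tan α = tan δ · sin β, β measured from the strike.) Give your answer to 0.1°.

49.6°

β = acute angle between strike 055° and section 200° = 35°.
tan(true dip) = tan 34° / sin 35° = 1.1760
δ = arctan(1.1760) = 49.62°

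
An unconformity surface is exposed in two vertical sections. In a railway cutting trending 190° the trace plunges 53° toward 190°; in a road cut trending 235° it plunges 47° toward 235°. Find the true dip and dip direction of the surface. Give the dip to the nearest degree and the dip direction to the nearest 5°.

true dip 53°, dip direction 200°

Each apparent-dip line lies in the plane. As unit vectors (x east, y north, z up), v₁ plunges 53°→190° and v₂ plunges 47°→235°.
n = v₁ × v₂ = (-0.121, -0.370, 0.290) (taken with n_z > 0).
Dip δ = arctan(|n_h|/n_z) = arctan(0.389/0.290) = 53.3°.
Dip direction = atan2(-0.121, -0.370) = 198° (azimuth of n's horizontal projection).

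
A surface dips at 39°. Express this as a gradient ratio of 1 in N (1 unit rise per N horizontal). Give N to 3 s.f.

1 : N means tan θ = 1/N, so N = 1/tan 39° = 1/0.8098

1 in 1.23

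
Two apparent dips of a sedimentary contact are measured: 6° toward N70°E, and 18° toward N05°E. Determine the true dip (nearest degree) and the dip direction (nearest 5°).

true dip 18°, dip direction 000°

Each apparent-dip line lies in the plane. As unit vectors (x east, y north, z up), v₁ plunges 6°→N70°E and v₂ plunges 18°→N05°E.
The plane normal is n = v₁ × v₂ ∝ (-0.006, 0.280, 0.857).
True dip = arccos(n_z / |n|) = arccos(0.9505) = 18.1°.
Dip direction = atan2(-0.006, 0.280) = 359° (azimuth of n's horizontal projection).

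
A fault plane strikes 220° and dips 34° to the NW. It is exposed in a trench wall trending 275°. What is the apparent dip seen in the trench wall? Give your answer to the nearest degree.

The strike is 220° and the section trends 275°; the acute angle between them is β = 55°.
tan(apparent dip) = tan 34° · sin 55° = 0.5525
α = arctan(0.5525) = 28.92°

29°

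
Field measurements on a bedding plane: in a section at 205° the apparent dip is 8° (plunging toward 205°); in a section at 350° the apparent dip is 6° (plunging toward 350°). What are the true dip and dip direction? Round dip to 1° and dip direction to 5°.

true dip 22°, dip direction 275°

Each apparent-dip line lies in the plane. As unit vectors (x east, y north, z up), v₁ plunges 8°→205° and v₂ plunges 6°→350°.
The plane normal is n = v₁ × v₂ ∝ (-0.230, 0.020, 0.565).
tan δ = √(n_x²+n_y²)/n_z = 0.231/0.565, so δ = 22.2°.
The horizontal component of n points toward azimuth atan2(n_x, n_y) = 275°, the dip direction.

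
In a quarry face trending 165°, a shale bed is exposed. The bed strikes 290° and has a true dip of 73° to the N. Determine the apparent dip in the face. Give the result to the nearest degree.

70°

Angle between strike (290°) and section (165°): β = 55°.
tan(apparent dip) = tan 73° · sin 55° = 2.6793
apparent dip = arctan 2.6793 = 69.53°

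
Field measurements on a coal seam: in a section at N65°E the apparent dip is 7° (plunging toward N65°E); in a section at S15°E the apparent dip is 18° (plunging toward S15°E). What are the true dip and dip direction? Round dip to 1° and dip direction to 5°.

true dip 20°, dip direction 135°

The two traces are lines in the plane: v₁ = (sin 65°·cos 7°, cos 65°·cos 7°, −sin 7°), v₂ = (sin 165°·cos 18°, cos 165°·cos 18°, −sin 18°).
The plane normal is n = v₁ × v₂ ∝ (0.242, -0.248, 0.930).
Dip δ = arctan(|n_h|/n_z) = arctan(0.346/0.930) = 20.4°.
The horizontal component of n points toward azimuth atan2(n_x, n_y) = 136°, the dip direction.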